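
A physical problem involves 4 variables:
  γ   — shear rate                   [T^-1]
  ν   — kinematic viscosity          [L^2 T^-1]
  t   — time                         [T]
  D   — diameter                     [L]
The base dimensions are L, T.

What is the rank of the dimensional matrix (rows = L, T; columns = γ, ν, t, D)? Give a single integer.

Write exponents as rows L,T / cols γ,ν,t,D:
  L: [ 0  2  0  1]
  T: [-1 -1  1  0]
RREF → pivots at {γ,ν} ⇒ r = 2

2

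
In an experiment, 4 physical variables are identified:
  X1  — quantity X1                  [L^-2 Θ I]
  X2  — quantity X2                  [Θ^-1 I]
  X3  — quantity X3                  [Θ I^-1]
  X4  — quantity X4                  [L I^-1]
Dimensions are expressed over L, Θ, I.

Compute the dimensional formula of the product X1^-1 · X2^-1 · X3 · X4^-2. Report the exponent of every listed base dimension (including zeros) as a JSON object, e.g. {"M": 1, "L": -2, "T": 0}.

{"L": 0, "Θ": 1, "I": -1}

Exponent matrix [L,Θ,I] × [X1,X2,X3,X4]:
  L: [-2  0  0  1]
  Θ: [ 1 -1  1  0]
  I: [ 1  1 -1 -1]
  [L]: (-1)·-2+(-1)·0+(1)·0+(-2)·1 = 0
  [Θ]: (-1)·1+(-1)·-1+(1)·1+(-2)·0 = 1
  [I]: (-1)·1+(-1)·1+(1)·-1+(-2)·-1 = -1
⇒ Θ I^-1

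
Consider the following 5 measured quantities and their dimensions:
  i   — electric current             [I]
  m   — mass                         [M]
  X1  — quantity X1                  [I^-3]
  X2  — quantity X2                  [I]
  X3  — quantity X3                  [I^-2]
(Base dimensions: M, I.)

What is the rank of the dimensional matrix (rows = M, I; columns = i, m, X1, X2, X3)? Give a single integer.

Write exponents as rows M,I / cols i,m,X1,X2,X3:
  M: [ 0  1  0  0  0]
  I: [ 1  0 -3  1 -2]
Row reduction gives pivot columns i,m; rank = 2

2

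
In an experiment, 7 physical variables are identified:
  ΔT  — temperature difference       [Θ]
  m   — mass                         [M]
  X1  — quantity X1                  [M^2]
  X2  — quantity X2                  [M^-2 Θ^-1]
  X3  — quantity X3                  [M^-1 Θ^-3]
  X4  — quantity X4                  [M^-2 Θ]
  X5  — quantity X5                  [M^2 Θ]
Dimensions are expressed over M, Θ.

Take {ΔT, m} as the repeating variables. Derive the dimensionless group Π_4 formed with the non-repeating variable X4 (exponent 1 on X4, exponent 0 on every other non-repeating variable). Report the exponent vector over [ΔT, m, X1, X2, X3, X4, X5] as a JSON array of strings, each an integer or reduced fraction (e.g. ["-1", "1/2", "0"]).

Write exponents as rows M,Θ / cols ΔT,m,X1,X2,X3,X4,X5:
  M: [ 0  1  2 -2 -1 -2  2]
  Θ: [ 1  0  0 -1 -3  1  1]
RREF → pivots at {ΔT,m} ⇒ r = 2
Repeat: ΔT,m; free: X1,X2,X3,X4,X5
RREF:
  r0: [   1    0    0   -1   -3    1    1]
  r1: [   0    1    2   -2   -1   -2    2]
Fix exponent of X4 at 1, X1 at 0, X2 at 0, X3 at 0, X5 at 0; solve each RREF row for its pivot's exponent:
  r0: exp(ΔT) + (1)·1 = 0 ⇒ exp(ΔT) = -1
  r1: exp(m) + (-2)·1 = 0 ⇒ exp(m) = 2
Π_4 = ΔT^-1 · m^2 · X4

["-1", "2", "0", "0", "0", "1", "0"]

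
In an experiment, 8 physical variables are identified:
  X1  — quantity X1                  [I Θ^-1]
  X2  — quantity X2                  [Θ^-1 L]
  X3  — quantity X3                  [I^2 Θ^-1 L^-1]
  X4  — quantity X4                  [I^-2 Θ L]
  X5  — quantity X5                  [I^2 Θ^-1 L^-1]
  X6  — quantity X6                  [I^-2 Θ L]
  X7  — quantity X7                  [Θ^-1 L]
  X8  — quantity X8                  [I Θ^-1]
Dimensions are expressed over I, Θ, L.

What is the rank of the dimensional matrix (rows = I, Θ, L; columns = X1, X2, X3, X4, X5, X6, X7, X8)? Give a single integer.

Write exponents as rows I,Θ,L / cols X1,X2,X3,X4,X5,X6,X7,X8:
  I: [ 1  0  2 -2  2 -2  0  1]
  Θ: [-1 -1 -1  1 -1  1 -1 -1]
  L: [ 0  1 -1  1 -1  1  1  0]
RREF → pivots at {X1,X2} ⇒ r = 2

2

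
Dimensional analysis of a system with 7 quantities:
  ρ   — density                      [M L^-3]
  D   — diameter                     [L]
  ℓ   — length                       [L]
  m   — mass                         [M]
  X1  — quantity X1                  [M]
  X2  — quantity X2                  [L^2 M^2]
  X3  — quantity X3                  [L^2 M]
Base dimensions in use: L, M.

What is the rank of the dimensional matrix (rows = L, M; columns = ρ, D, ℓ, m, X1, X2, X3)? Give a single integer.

Exponent matrix [L,M] × [ρ,D,ℓ,m,X1,X2,X3]:
  L: [-3  1  1  0  0  2  2]
  M: [ 1  0  0  1  1  2  1]
RREF → pivots at {ρ,D} ⇒ r = 2

2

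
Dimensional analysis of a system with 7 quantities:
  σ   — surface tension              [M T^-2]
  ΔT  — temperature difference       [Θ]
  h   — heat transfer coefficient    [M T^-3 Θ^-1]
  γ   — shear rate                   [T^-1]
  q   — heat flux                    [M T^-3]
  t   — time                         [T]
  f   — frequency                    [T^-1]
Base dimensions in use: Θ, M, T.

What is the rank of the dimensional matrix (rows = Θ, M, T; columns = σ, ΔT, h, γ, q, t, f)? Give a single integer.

Write exponents as rows Θ,M,T / cols σ,ΔT,h,γ,q,t,f:
  Θ: [ 0  1 -1  0  0  0  0]
  M: [ 1  0  1  0  1  0  0]
  T: [-2  0 -3 -1 -3  1 -1]
RREF → pivots at {σ,ΔT,h} ⇒ r = 3

3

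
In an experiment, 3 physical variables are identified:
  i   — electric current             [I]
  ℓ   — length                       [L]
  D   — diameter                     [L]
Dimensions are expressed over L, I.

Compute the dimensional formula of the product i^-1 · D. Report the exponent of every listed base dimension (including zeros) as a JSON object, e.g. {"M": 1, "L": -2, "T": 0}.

{"L": 1, "I": -1}

Dimensional matrix (L×I by i×ℓ×D):
  L: [ 0  1  1]
  I: [ 1  0  0]
  [L]: (-1)·0+(1)·1 = 1
  [I]: (-1)·1+(1)·0 = -1
⇒ L I^-1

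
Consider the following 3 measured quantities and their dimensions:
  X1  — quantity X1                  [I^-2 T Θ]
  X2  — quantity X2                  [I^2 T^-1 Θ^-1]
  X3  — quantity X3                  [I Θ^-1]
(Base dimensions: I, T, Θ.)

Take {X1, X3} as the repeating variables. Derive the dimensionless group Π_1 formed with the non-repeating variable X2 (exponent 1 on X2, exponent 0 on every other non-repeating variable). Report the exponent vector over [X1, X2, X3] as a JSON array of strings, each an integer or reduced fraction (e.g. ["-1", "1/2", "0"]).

Exponent matrix [I,T,Θ] × [X1,X2,X3]:
  I: [-2  2  1]
  T: [ 1 -1  0]
  Θ: [ 1 -1 -1]
RREF → pivots at {X1,X3} ⇒ r = 2
Pivot set = {X1,X3}, free = {X2}
RREF:
  r0: [   1   -1    0]
  r1: [   0    0    1]
  r2: [   0    0    0]
Fix exponent of X2 at 1; solve each RREF row for its pivot's exponent:
  r0: exp(X1) + (-1)·1 = 0 ⇒ exp(X1) = 1
  r1: exp(X3) + (0)·1 = 0 ⇒ exp(X3) = 0
Π_1 = X1 · X2

["1", "1", "0"]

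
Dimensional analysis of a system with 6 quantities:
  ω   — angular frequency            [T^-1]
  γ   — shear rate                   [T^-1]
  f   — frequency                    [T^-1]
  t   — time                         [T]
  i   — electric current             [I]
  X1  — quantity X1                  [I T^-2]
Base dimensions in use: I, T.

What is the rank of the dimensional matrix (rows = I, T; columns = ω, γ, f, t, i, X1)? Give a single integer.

Write exponents as rows I,T / cols ω,γ,f,t,i,X1:
  I: [ 0  0  0  0  1  1]
  T: [-1 -1 -1  1  0 -2]
RREF → pivots at {ω,i} ⇒ r = 2

2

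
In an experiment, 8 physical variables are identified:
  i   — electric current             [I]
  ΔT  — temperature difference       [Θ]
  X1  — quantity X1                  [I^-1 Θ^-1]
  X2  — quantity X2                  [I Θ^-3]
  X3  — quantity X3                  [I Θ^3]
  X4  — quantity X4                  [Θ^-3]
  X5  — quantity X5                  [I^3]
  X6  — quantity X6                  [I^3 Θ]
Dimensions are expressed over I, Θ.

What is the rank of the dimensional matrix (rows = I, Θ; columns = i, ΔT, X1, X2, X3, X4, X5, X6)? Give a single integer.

2

Write exponents as rows I,Θ / cols i,ΔT,X1,X2,X3,X4,X5,X6:
  I: [ 1  0 -1  1  1  0  3  3]
  Θ: [ 0  1 -1 -3  3 -3  0  1]
RREF → pivots at {i,ΔT} ⇒ r = 2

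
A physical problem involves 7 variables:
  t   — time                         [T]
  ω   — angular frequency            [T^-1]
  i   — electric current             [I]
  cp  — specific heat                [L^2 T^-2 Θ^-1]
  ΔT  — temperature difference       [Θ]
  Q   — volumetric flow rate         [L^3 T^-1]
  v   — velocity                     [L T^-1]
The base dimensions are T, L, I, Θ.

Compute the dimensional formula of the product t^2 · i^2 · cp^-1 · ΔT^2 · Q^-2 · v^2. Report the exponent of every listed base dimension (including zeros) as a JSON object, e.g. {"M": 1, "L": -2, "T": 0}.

{"T": 4, "L": -6, "I": 2, "Θ": 3}

Dimensional matrix (T×L×I×Θ by t×ω×i×cp×ΔT×Q×v):
  T: [ 1 -1  0 -2  0 -1 -1]
  L: [ 0  0  0  2  0  3  1]
  I: [ 0  0  1  0  0  0  0]
  Θ: [ 0  0  0 -1  1  0  0]
  [T]: (2)·1+(2)·0+(-1)·-2+(2)·0+(-2)·-1+(2)·-1 = 4
  [L]: (2)·0+(2)·0+(-1)·2+(2)·0+(-2)·3+(2)·1 = -6
  [I]: (2)·0+(2)·1+(-1)·0+(2)·0+(-2)·0+(2)·0 = 2
  [Θ]: (2)·0+(2)·0+(-1)·-1+(2)·1+(-2)·0+(2)·0 = 3
⇒ T^4 L^-6 I^2 Θ^3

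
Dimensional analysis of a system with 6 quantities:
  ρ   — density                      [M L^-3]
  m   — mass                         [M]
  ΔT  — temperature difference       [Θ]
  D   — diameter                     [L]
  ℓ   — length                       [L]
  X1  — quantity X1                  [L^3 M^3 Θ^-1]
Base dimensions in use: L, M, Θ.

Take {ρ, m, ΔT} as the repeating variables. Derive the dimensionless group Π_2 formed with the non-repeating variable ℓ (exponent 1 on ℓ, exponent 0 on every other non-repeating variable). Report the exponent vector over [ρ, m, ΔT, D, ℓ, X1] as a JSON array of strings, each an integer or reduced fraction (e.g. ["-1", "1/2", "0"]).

Exponent matrix [L,M,Θ] × [ρ,m,ΔT,D,ℓ,X1]:
  L: [-3  0  0  1  1  3]
  M: [ 1  1  0  0  0  3]
  Θ: [ 0  0  1  0  0 -1]
Echelon form has 3 nonzero rows (pivots: ρ,m,ΔT)
Pivot set = {ρ,m,ΔT}, free = {D,ℓ,X1}
RREF:
  r0: [   1    0    0 -1/3 -1/3   -1]
  r1: [   0    1    0  1/3  1/3    4]
  r2: [   0    0    1    0    0   -1]
Fix exponent of ℓ at 1, D at 0, X1 at 0; solve each RREF row for its pivot's exponent:
  r0: exp(ρ) + (-1/3)·1 = 0 ⇒ exp(ρ) = 1/3
  r1: exp(m) + (1/3)·1 = 0 ⇒ exp(m) = -1/3
  r2: exp(ΔT) + (0)·1 = 0 ⇒ exp(ΔT) = 0
Π_2 = ρ^(1/3) · m^(-1/3) · ℓ

["1/3", "-1/3", "0", "0", "1", "0"]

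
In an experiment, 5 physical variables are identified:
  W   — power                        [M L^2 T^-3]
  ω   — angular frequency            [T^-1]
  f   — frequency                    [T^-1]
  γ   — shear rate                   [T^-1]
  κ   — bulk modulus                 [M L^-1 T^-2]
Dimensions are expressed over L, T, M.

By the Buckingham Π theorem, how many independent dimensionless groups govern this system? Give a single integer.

Exponent matrix [L,T,M] × [W,ω,f,γ,κ]:
  L: [ 2  0  0  0 -1]
  T: [-3 -1 -1 -1 -2]
  M: [ 1  0  0  0  1]
Row reduction gives pivot columns W,ω,κ; rank = 3
Π count = n − r = 5 − 3 = 2

2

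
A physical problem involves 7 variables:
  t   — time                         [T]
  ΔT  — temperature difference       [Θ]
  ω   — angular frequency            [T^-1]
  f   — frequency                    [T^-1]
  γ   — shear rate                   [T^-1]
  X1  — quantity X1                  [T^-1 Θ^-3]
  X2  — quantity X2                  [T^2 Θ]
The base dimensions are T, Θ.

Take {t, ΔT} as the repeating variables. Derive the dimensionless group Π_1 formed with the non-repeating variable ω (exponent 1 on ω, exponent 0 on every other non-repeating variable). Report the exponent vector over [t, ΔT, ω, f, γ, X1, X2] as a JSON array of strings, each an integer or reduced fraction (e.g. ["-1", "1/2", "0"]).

Dimensional matrix (T×Θ by t×ΔT×ω×f×γ×X1×X2):
  T: [ 1  0 -1 -1 -1 -1  2]
  Θ: [ 0  1  0  0  0 -3  1]
Row reduction gives pivot columns t,ΔT; rank = 2
Repeat: t,ΔT; free: ω,f,γ,X1,X2
RREF:
  r0: [   1    0   -1   -1   -1   -1    2]
  r1: [   0    1    0    0    0   -3    1]
Fix exponent of ω at 1, f at 0, γ at 0, X1 at 0, X2 at 0; solve each RREF row for its pivot's exponent:
  r0: exp(t) + (-1)·1 = 0 ⇒ exp(t) = 1
  r1: exp(ΔT) + (0)·1 = 0 ⇒ exp(ΔT) = 0
Π_1 = t · ω

["1", "0", "1", "0", "0", "0", "0"]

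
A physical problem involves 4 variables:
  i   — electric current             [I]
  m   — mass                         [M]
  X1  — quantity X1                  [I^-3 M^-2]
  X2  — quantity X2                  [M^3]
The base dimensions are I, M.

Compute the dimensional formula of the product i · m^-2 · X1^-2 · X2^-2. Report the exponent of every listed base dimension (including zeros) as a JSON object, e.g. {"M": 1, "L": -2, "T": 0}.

Dimensional matrix (I×M by i×m×X1×X2):
  I: [ 1  0 -3  0]
  M: [ 0  1 -2  3]
  [I]: (1)·1+(-2)·0+(-2)·-3+(-2)·0 = 7
  [M]: (1)·0+(-2)·1+(-2)·-2+(-2)·3 = -4
⇒ I^7 M^-4

{"I": 7, "M": -4}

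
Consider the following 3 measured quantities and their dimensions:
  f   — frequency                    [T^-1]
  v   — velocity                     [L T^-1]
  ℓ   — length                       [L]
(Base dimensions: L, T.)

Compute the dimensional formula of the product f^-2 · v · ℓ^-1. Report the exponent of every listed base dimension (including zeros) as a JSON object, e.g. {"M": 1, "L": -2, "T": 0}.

Exponent matrix [L,T] × [f,v,ℓ]:
  L: [ 0  1  1]
  T: [-1 -1  0]
  [L]: (-2)·0+(1)·1+(-1)·1 = 0
  [T]: (-2)·-1+(1)·-1+(-1)·0 = 1
⇒ T

{"L": 0, "T": 1}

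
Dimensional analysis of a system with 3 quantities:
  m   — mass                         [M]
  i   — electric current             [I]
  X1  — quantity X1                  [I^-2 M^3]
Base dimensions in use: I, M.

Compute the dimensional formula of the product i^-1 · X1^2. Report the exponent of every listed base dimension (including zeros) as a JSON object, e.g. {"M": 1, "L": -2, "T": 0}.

{"I": -5, "M": 6}

Exponent matrix [I,M] × [m,i,X1]:
  I: [ 0  1 -2]
  M: [ 1  0  3]
  [I]: (-1)·1+(2)·-2 = -5
  [M]: (-1)·0+(2)·3 = 6
⇒ I^-5 M^6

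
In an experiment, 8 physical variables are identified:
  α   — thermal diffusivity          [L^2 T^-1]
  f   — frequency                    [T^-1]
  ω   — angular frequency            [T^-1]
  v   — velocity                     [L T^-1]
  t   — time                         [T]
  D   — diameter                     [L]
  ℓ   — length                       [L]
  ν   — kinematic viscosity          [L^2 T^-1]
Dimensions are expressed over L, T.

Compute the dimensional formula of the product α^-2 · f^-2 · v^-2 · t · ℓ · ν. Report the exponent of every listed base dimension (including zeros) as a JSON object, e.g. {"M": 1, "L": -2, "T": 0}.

Write exponents as rows L,T / cols α,f,ω,v,t,D,ℓ,ν:
  L: [ 2  0  0  1  0  1  1  2]
  T: [-1 -1 -1 -1  1  0  0 -1]
  [L]: (-2)·2+(-2)·0+(-2)·1+(1)·0+(1)·1+(1)·2 = -3
  [T]: (-2)·-1+(-2)·-1+(-2)·-1+(1)·1+(1)·0+(1)·-1 = 6
⇒ L^-3 T^6

{"L": -3, "T": 6}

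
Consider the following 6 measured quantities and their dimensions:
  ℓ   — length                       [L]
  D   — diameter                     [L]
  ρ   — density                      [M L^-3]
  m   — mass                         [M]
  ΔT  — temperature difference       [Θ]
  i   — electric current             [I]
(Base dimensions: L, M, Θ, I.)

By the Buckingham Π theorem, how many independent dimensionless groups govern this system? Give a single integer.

2

Write exponents as rows L,M,Θ,I / cols ℓ,D,ρ,m,ΔT,i:
  L: [ 1  1 -3  0  0  0]
  M: [ 0  0  1  1  0  0]
  Θ: [ 0  0  0  0  1  0]
  I: [ 0  0  0  0  0  1]
Row reduction gives pivot columns ℓ,ρ,ΔT,i; rank = 4
6 vars − rank 4 = 2 Π groups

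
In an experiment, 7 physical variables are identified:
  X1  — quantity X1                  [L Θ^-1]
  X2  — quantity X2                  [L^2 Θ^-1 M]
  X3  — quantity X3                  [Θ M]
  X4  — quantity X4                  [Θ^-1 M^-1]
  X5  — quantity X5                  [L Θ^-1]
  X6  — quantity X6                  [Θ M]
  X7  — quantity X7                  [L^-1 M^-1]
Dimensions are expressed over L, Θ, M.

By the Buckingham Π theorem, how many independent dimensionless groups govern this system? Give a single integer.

5

Dimensional matrix (L×Θ×M by X1×X2×X3×X4×X5×X6×X7):
  L: [ 1  2  0  0  1  0 -1]
  Θ: [-1 -1  1 -1 -1  1  0]
  M: [ 0  1  1 -1  0  1 -1]
Row reduction gives pivot columns X1,X2; rank = 2
7 vars − rank 2 = 5 Π groups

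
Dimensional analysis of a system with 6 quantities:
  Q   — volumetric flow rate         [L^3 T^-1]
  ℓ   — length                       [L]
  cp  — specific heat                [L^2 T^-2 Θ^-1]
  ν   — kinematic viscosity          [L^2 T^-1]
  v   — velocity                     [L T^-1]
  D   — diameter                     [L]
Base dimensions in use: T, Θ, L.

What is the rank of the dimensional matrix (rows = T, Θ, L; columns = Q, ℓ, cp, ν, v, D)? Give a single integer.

Dimensional matrix (T×Θ×L by Q×ℓ×cp×ν×v×D):
  T: [-1  0 -2 -1 -1  0]
  Θ: [ 0  0 -1  0  0  0]
  L: [ 3  1  2  2  1  1]
RREF → pivots at {Q,ℓ,cp} ⇒ r = 3

3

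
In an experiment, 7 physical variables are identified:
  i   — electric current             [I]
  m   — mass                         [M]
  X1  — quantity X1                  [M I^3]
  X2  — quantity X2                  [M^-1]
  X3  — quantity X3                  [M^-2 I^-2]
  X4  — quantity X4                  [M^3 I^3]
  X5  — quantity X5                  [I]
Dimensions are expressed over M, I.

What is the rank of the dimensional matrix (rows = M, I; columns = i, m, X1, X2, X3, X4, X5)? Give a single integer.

2

Exponent matrix [M,I] × [i,m,X1,X2,X3,X4,X5]:
  M: [ 0  1  1 -1 -2  3  0]
  I: [ 1  0  3  0 -2  3  1]
RREF → pivots at {i,m} ⇒ r = 2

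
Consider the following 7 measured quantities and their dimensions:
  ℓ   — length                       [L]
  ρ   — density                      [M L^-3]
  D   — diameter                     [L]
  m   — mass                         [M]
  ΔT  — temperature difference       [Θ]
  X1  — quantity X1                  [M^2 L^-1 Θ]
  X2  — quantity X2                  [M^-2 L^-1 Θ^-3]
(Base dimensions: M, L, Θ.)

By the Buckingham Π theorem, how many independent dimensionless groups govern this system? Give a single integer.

Dimensional matrix (M×L×Θ by ℓ×ρ×D×m×ΔT×X1×X2):
  M: [ 0  1  0  1  0  2 -2]
  L: [ 1 -3  1  0  0 -1 -1]
  Θ: [ 0  0  0  0  1  1 -3]
Echelon form has 3 nonzero rows (pivots: ℓ,ρ,ΔT)
Π count = n − r = 7 − 3 = 4

4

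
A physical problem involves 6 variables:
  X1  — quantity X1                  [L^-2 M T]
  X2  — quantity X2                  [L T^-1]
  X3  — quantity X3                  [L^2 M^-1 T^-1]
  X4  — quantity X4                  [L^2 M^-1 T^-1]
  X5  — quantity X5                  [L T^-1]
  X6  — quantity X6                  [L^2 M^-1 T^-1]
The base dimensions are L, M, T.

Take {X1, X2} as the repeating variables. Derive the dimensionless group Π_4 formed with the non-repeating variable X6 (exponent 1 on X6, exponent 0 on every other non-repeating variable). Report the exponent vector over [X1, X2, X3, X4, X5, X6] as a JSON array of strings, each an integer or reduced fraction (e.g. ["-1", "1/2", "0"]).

Write exponents as rows L,M,T / cols X1,X2,X3,X4,X5,X6:
  L: [-2  1  2  2  1  2]
  M: [ 1  0 -1 -1  0 -1]
  T: [ 1 -1 -1 -1 -1 -1]
Row reduction gives pivot columns X1,X2; rank = 2
Repeat: X1,X2; free: X3,X4,X5,X6
RREF:
  r0: [   1    0   -1   -1    0   -1]
  r1: [   0    1    0    0    1    0]
  r2: [   0    0    0    0    0    0]
Fix exponent of X6 at 1, X3 at 0, X4 at 0, X5 at 0; solve each RREF row for its pivot's exponent:
  r0: exp(X1) + (-1)·1 = 0 ⇒ exp(X1) = 1
  r1: exp(X2) + (0)·1 = 0 ⇒ exp(X2) = 0
Π_4 = X1 · X6

["1", "0", "0", "0", "0", "1"]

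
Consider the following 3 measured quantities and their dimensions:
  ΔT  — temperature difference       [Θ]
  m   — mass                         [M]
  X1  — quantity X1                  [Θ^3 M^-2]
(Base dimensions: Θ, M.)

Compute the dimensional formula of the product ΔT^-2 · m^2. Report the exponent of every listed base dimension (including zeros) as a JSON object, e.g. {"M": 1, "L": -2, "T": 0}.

Dimensional matrix (Θ×M by ΔT×m×X1):
  Θ: [ 1  0  3]
  M: [ 0  1 -2]
  [Θ]: (-2)·1+(2)·0 = -2
  [M]: (-2)·0+(2)·1 = 2
⇒ Θ^-2 M^2

{"Θ": -2, "M": 2}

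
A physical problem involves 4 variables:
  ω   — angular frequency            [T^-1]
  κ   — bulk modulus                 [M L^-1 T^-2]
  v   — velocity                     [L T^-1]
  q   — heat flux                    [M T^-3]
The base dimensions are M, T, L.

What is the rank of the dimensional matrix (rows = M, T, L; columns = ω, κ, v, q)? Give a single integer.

3

Exponent matrix [M,T,L] × [ω,κ,v,q]:
  M: [ 0  1  0  1]
  T: [-1 -2 -1 -3]
  L: [ 0 -1  1  0]
Echelon form has 3 nonzero rows (pivots: ω,κ,v)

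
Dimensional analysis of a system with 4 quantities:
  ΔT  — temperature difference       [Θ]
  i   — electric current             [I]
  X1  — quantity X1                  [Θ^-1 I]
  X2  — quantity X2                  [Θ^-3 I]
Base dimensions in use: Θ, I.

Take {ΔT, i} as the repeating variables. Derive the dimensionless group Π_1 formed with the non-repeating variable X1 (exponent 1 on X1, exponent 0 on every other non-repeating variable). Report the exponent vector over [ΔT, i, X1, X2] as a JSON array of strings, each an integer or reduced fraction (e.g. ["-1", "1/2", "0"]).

Dimensional matrix (Θ×I by ΔT×i×X1×X2):
  Θ: [ 1  0 -1 -3]
  I: [ 0  1  1  1]
Row reduction gives pivot columns ΔT,i; rank = 2
Repeat: ΔT,i; free: X1,X2
RREF:
  r0: [   1    0   -1   -3]
  r1: [   0    1    1    1]
Fix exponent of X1 at 1, X2 at 0; solve each RREF row for its pivot's exponent:
  r0: exp(ΔT) + (-1)·1 = 0 ⇒ exp(ΔT) = 1
  r1: exp(i) + (1)·1 = 0 ⇒ exp(i) = -1
Π_1 = ΔT · i^-1 · X1

["1", "-1", "1", "0"]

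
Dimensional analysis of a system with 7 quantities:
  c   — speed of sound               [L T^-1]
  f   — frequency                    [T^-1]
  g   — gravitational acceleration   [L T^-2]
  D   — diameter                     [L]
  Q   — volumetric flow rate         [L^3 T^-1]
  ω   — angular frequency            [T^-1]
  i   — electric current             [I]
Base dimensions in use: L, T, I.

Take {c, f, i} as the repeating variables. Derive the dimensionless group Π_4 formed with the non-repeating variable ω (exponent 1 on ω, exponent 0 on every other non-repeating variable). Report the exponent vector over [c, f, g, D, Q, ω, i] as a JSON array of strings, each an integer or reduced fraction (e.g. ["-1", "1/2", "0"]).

Dimensional matrix (L×T×I by c×f×g×D×Q×ω×i):
  L: [ 1  0  1  1  3  0  0]
  T: [-1 -1 -2  0 -1 -1  0]
  I: [ 0  0  0  0  0  0  1]
RREF → pivots at {c,f,i} ⇒ r = 3
Pivot set = {c,f,i}, free = {g,D,Q,ω}
RREF:
  r0: [   1    0    1    1    3    0    0]
  r1: [   0    1    1   -1   -2    1    0]
  r2: [   0    0    0    0    0    0    1]
Fix exponent of ω at 1, g at 0, D at 0, Q at 0; solve each RREF row for its pivot's exponent:
  r0: exp(c) + (0)·1 = 0 ⇒ exp(c) = 0
  r1: exp(f) + (1)·1 = 0 ⇒ exp(f) = -1
  r2: exp(i) + (0)·1 = 0 ⇒ exp(i) = 0
Π_4 = f^-1 · ω

["0", "-1", "0", "0", "0", "1", "0"]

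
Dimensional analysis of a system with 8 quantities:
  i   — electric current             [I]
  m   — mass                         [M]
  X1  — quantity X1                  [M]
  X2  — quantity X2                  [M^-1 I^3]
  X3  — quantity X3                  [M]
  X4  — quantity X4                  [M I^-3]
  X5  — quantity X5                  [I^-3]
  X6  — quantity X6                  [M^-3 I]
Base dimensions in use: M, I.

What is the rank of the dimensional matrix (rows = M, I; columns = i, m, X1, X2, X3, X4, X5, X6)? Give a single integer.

Exponent matrix [M,I] × [i,m,X1,X2,X3,X4,X5,X6]:
  M: [ 0  1  1 -1  1  1  0 -3]
  I: [ 1  0  0  3  0 -3 -3  1]
Echelon form has 2 nonzero rows (pivots: i,m)

2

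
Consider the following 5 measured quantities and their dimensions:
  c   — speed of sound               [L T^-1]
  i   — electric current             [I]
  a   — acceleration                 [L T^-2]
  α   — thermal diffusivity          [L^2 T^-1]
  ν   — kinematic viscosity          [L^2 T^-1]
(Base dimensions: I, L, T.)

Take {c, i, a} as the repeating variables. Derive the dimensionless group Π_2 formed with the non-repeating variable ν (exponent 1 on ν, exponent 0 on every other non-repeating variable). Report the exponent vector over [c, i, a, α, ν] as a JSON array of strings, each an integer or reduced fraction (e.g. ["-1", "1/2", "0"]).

Dimensional matrix (I×L×T by c×i×a×α×ν):
  I: [ 0  1  0  0  0]
  L: [ 1  0  1  2  2]
  T: [-1  0 -2 -1 -1]
Row reduction gives pivot columns c,i,a; rank = 3
Repeat: c,i,a; free: α,ν
RREF:
  r0: [   1    0    0    3    3]
  r1: [   0    1    0    0    0]
  r2: [   0    0    1   -1   -1]
Fix exponent of ν at 1, α at 0; solve each RREF row for its pivot's exponent:
  r0: exp(c) + (3)·1 = 0 ⇒ exp(c) = -3
  r1: exp(i) + (0)·1 = 0 ⇒ exp(i) = 0
  r2: exp(a) + (-1)·1 = 0 ⇒ exp(a) = 1
Π_2 = c^-3 · a · ν

["-3", "0", "1", "0", "1"]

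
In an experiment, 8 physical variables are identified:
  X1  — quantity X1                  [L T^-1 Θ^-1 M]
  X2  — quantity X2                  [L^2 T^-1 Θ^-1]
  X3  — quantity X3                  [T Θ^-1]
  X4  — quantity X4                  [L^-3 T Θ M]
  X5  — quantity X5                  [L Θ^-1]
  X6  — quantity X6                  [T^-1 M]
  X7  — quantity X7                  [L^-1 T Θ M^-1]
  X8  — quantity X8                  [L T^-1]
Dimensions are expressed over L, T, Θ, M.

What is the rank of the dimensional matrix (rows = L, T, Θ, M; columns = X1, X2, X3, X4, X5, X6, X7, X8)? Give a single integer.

Exponent matrix [L,T,Θ,M] × [X1,X2,X3,X4,X5,X6,X7,X8]:
  L: [ 1  2  0 -3  1  0 -1  1]
  T: [-1 -1  1  1  0 -1  1 -1]
  Θ: [-1 -1 -1  1 -1  0  1  0]
  M: [ 1  0  0  1  0  1 -1  0]
Row reduction gives pivot columns X1,X2,X3; rank = 3

3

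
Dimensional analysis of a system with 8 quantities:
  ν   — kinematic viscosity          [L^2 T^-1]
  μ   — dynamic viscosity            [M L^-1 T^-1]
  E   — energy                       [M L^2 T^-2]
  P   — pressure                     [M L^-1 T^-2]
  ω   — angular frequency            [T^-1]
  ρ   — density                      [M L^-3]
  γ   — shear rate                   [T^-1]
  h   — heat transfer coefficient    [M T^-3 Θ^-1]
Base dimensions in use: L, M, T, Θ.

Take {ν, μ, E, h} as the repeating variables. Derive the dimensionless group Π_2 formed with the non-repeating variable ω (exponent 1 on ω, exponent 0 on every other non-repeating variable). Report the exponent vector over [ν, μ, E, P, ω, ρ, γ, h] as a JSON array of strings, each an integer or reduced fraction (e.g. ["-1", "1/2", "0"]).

["-3", "-2", "2", "0", "1", "0", "0", "0"]

Write exponents as rows L,M,T,Θ / cols ν,μ,E,P,ω,ρ,γ,h:
  L: [ 2 -1  2 -1  0 -3  0  0]
  M: [ 0  1  1  1  0  1  0  1]
  T: [-1 -1 -2 -2 -1  0 -1 -3]
  Θ: [ 0  0  0  0  0  0  0 -1]
Echelon form has 4 nonzero rows (pivots: ν,μ,E,h)
Repeat: ν,μ,E,h; free: P,ω,ρ,γ
RREF:
  r0: [   1    0    0    3    3   -1    3    0]
  r1: [   0    1    0    3    2    1    2    0]
  r2: [   0    0    1   -2   -2    0   -2    0]
  r3: [   0    0    0    0    0    0    0    1]
Fix exponent of ω at 1, P at 0, ρ at 0, γ at 0; solve each RREF row for its pivot's exponent:
  r0: exp(ν) + (3)·1 = 0 ⇒ exp(ν) = -3
  r1: exp(μ) + (2)·1 = 0 ⇒ exp(μ) = -2
  r2: exp(E) + (-2)·1 = 0 ⇒ exp(E) = 2
  r3: exp(h) + (0)·1 = 0 ⇒ exp(h) = 0
Π_2 = ν^-3 · μ^-2 · E^2 · ω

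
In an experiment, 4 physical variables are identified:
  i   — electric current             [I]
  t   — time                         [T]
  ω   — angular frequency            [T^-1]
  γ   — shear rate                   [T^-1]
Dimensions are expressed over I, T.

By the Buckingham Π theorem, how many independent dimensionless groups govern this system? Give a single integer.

Exponent matrix [I,T] × [i,t,ω,γ]:
  I: [ 1  0  0  0]
  T: [ 0  1 -1 -1]
Row reduction gives pivot columns i,t; rank = 2
4 vars − rank 2 = 2 Π groups

2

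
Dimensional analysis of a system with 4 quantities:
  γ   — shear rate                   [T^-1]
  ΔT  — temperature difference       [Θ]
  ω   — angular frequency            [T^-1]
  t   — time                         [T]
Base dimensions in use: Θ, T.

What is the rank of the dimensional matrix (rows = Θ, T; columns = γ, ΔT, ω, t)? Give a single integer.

2

Write exponents as rows Θ,T / cols γ,ΔT,ω,t:
  Θ: [ 0  1  0  0]
  T: [-1  0 -1  1]
Echelon form has 2 nonzero rows (pivots: γ,ΔT)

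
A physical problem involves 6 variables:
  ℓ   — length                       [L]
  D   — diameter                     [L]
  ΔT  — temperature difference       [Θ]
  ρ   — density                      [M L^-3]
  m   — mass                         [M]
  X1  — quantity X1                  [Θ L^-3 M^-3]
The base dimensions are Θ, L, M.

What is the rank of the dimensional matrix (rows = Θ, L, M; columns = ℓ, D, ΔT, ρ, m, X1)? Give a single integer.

Exponent matrix [Θ,L,M] × [ℓ,D,ΔT,ρ,m,X1]:
  Θ: [ 0  0  1  0  0  1]
  L: [ 1  1  0 -3  0 -3]
  M: [ 0  0  0  1  1 -3]
Echelon form has 3 nonzero rows (pivots: ℓ,ΔT,ρ)

3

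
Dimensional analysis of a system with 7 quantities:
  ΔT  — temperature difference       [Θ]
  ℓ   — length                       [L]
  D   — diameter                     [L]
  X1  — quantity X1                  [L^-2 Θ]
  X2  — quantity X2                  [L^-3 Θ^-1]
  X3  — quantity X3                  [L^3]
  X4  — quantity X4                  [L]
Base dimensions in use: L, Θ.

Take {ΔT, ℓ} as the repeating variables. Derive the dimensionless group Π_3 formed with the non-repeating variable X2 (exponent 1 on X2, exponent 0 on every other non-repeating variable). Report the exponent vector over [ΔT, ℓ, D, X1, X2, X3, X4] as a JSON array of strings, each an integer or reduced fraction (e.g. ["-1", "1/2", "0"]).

Exponent matrix [L,Θ] × [ΔT,ℓ,D,X1,X2,X3,X4]:
  L: [ 0  1  1 -2 -3  3  1]
  Θ: [ 1  0  0  1 -1  0  0]
Row reduction gives pivot columns ΔT,ℓ; rank = 2
Pivot set = {ΔT,ℓ}, free = {D,X1,X2,X3,X4}
RREF:
  r0: [   1    0    0    1   -1    0    0]
  r1: [   0    1    1   -2   -3    3    1]
Fix exponent of X2 at 1, D at 0, X1 at 0, X3 at 0, X4 at 0; solve each RREF row for its pivot's exponent:
  r0: exp(ΔT) + (-1)·1 = 0 ⇒ exp(ΔT) = 1
  r1: exp(ℓ) + (-3)·1 = 0 ⇒ exp(ℓ) = 3
Π_3 = ΔT · ℓ^3 · X2

["1", "3", "0", "0", "1", "0", "0"]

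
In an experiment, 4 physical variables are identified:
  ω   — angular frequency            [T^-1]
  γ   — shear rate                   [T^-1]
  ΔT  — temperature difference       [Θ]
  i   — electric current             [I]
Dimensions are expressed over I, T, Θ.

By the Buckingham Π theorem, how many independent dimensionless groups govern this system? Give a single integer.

1

Exponent matrix [I,T,Θ] × [ω,γ,ΔT,i]:
  I: [ 0  0  0  1]
  T: [-1 -1  0  0]
  Θ: [ 0  0  1  0]
RREF → pivots at {ω,ΔT,i} ⇒ r = 3
4 vars − rank 3 = 1 Π group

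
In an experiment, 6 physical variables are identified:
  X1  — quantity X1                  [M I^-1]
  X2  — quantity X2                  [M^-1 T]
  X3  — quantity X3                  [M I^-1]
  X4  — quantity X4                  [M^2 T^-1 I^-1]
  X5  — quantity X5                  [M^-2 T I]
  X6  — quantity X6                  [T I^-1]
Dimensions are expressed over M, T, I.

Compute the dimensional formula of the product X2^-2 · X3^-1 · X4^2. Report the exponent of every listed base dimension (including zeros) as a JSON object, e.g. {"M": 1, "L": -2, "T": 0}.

Exponent matrix [M,T,I] × [X1,X2,X3,X4,X5,X6]:
  M: [ 1 -1  1  2 -2  0]
  T: [ 0  1  0 -1  1  1]
  I: [-1  0 -1 -1  1 -1]
  [M]: (-2)·-1+(-1)·1+(2)·2 = 5
  [T]: (-2)·1+(-1)·0+(2)·-1 = -4
  [I]: (-2)·0+(-1)·-1+(2)·-1 = -1
⇒ M^5 T^-4 I^-1

{"M": 5, "T": -4, "I": -1}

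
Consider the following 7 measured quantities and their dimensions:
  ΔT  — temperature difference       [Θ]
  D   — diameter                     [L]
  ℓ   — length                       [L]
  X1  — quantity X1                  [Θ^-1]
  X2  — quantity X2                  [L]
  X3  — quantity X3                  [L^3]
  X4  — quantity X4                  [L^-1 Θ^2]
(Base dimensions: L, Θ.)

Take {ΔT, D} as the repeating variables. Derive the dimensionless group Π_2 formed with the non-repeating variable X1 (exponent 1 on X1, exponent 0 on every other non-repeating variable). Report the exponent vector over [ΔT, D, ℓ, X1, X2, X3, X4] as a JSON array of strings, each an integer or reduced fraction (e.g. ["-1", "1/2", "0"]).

["1", "0", "0", "1", "0", "0", "0"]

Exponent matrix [L,Θ] × [ΔT,D,ℓ,X1,X2,X3,X4]:
  L: [ 0  1  1  0  1  3 -1]
  Θ: [ 1  0  0 -1  0  0  2]
Echelon form has 2 nonzero rows (pivots: ΔT,D)
Repeat: ΔT,D; free: ℓ,X1,X2,X3,X4
RREF:
  r0: [   1    0    0   -1    0    0    2]
  r1: [   0    1    1    0    1    3   -1]
Fix exponent of X1 at 1, ℓ at 0, X2 at 0, X3 at 0, X4 at 0; solve each RREF row for its pivot's exponent:
  r0: exp(ΔT) + (-1)·1 = 0 ⇒ exp(ΔT) = 1
  r1: exp(D) + (0)·1 = 0 ⇒ exp(D) = 0
Π_2 = ΔT · X1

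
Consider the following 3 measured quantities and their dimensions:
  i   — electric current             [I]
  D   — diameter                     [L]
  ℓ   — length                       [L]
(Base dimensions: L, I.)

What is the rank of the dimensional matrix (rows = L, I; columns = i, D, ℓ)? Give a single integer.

Exponent matrix [L,I] × [i,D,ℓ]:
  L: [ 0  1  1]
  I: [ 1  0  0]
Echelon form has 2 nonzero rows (pivots: i,D)

2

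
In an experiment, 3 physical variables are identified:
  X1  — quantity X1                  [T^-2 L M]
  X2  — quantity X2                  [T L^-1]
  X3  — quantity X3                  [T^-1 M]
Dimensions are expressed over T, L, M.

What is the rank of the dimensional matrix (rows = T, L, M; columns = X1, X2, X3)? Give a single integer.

Exponent matrix [T,L,M] × [X1,X2,X3]:
  T: [-2  1 -1]
  L: [ 1 -1  0]
  M: [ 1  0  1]
Row reduction gives pivot columns X1,X2; rank = 2

2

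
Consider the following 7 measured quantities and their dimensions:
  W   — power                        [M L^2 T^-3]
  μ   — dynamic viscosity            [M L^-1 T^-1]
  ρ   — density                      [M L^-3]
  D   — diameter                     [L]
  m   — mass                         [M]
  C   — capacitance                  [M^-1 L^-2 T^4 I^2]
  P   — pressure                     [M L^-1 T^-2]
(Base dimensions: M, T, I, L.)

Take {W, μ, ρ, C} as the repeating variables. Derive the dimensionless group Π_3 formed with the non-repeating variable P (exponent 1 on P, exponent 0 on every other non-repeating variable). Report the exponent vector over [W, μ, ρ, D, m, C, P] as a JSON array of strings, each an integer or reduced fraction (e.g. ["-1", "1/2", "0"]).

Write exponents as rows M,T,I,L / cols W,μ,ρ,D,m,C,P:
  M: [ 1  1  1  0  1 -1  1]
  T: [-3 -1  0  0  0  4 -2]
  I: [ 0  0  0  0  0  2  0]
  L: [ 2 -1 -3  1  0 -2 -1]
RREF → pivots at {W,μ,ρ,C} ⇒ r = 4
Pivot set = {W,μ,ρ,C}, free = {D,m,P}
RREF:
  r0: [   1    0    0   -1   -3    0    2]
  r1: [   0    1    0    3    9    0   -4]
  r2: [   0    0    1   -2   -5    0    3]
  r3: [   0    0    0    0    0    1    0]
Fix exponent of P at 1, D at 0, m at 0; solve each RREF row for its pivot's exponent:
  r0: exp(W) + (2)·1 = 0 ⇒ exp(W) = -2
  r1: exp(μ) + (-4)·1 = 0 ⇒ exp(μ) = 4
  r2: exp(ρ) + (3)·1 = 0 ⇒ exp(ρ) = -3
  r3: exp(C) + (0)·1 = 0 ⇒ exp(C) = 0
Π_3 = W^-2 · μ^4 · ρ^-3 · P

["-2", "4", "-3", "0", "0", "0", "1"]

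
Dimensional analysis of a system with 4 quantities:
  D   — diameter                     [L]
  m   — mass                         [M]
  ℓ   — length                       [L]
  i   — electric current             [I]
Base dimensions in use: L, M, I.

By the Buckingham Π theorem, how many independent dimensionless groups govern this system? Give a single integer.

1

Write exponents as rows L,M,I / cols D,m,ℓ,i:
  L: [ 1  0  1  0]
  M: [ 0  1  0  0]
  I: [ 0  0  0  1]
Row reduction gives pivot columns D,m,i; rank = 3
4 vars − rank 3 = 1 Π group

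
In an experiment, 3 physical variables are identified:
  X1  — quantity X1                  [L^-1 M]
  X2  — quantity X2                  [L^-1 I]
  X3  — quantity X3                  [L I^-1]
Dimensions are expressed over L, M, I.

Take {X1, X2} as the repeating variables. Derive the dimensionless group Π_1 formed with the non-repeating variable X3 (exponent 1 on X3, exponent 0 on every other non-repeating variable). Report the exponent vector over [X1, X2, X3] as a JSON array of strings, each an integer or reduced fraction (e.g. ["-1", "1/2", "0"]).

Write exponents as rows L,M,I / cols X1,X2,X3:
  L: [-1 -1  1]
  M: [ 1  0  0]
  I: [ 0  1 -1]
Echelon form has 2 nonzero rows (pivots: X1,X2)
Repeat: X1,X2; free: X3
RREF:
  r0: [   1    0    0]
  r1: [   0    1   -1]
  r2: [   0    0    0]
Fix exponent of X3 at 1; solve each RREF row for its pivot's exponent:
  r0: exp(X1) + (0)·1 = 0 ⇒ exp(X1) = 0
  r1: exp(X2) + (-1)·1 = 0 ⇒ exp(X2) = 1
Π_1 = X2 · X3

["0", "1", "1"]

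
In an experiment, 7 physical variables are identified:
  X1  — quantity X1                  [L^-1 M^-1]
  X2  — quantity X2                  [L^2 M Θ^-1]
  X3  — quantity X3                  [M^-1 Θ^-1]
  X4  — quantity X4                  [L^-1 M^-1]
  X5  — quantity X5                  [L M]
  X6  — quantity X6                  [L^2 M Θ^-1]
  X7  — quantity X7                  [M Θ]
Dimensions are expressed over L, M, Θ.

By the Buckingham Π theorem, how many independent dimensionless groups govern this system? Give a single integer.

Dimensional matrix (L×M×Θ by X1×X2×X3×X4×X5×X6×X7):
  L: [-1  2  0 -1  1  2  0]
  M: [-1  1 -1 -1  1  1  1]
  Θ: [ 0 -1 -1  0  0 -1  1]
Row reduction gives pivot columns X1,X2; rank = 2
Π count = n − r = 7 − 2 = 5

5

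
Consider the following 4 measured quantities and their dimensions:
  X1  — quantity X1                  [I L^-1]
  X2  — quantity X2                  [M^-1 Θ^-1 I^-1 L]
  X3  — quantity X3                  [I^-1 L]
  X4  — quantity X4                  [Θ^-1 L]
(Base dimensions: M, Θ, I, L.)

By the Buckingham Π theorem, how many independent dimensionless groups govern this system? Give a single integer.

1

Dimensional matrix (M×Θ×I×L by X1×X2×X3×X4):
  M: [ 0 -1  0  0]
  Θ: [ 0 -1  0 -1]
  I: [ 1 -1 -1  0]
  L: [-1  1  1  1]
Echelon form has 3 nonzero rows (pivots: X1,X2,X4)
n=4, r=3 ⇒ 1 dimensionless group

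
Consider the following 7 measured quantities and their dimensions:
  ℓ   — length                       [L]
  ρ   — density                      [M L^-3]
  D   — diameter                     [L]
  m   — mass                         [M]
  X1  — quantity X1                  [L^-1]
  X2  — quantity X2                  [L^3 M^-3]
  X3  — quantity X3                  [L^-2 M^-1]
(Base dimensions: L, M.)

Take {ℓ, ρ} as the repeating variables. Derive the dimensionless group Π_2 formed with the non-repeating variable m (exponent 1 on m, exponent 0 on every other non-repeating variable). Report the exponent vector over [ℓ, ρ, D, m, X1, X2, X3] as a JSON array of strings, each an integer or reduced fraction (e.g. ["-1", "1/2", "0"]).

Dimensional matrix (L×M by ℓ×ρ×D×m×X1×X2×X3):
  L: [ 1 -3  1  0 -1  3 -2]
  M: [ 0  1  0  1  0 -3 -1]
Echelon form has 2 nonzero rows (pivots: ℓ,ρ)
Pivot set = {ℓ,ρ}, free = {D,m,X1,X2,X3}
RREF:
  r0: [   1    0    1    3   -1   -6   -5]
  r1: [   0    1    0    1    0   -3   -1]
Fix exponent of m at 1, D at 0, X1 at 0, X2 at 0, X3 at 0; solve each RREF row for its pivot's exponent:
  r0: exp(ℓ) + (3)·1 = 0 ⇒ exp(ℓ) = -3
  r1: exp(ρ) + (1)·1 = 0 ⇒ exp(ρ) = -1
Π_2 = ℓ^-3 · ρ^-1 · m

["-3", "-1", "0", "1", "0", "0", "0"]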